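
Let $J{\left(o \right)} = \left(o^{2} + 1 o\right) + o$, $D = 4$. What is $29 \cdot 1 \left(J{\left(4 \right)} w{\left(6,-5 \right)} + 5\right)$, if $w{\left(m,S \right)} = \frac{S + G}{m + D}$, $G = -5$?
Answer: $-551$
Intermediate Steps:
$w{\left(m,S \right)} = \frac{-5 + S}{4 + m}$ ($w{\left(m,S \right)} = \frac{S - 5}{m + 4} = \frac{-5 + S}{4 + m}$)
$J{\left(o \right)} = o^{2} + 2 o$ ($J{\left(o \right)} = \left(o^{2} + o\right) + o = \left(o + o^{2}\right) + o = o^{2} + 2 o$)
$29 \cdot 1 \left(J{\left(4 \right)} w{\left(6,-5 \right)} + 5\right) = 29 \cdot 1 \left(4 \left(2 + 4\right) \frac{-5 - 5}{4 + 6} + 5\right) = 29 \left(4 \cdot 6 \cdot \frac{1}{10} \left(-10\right) + 5\right) = 29 \left(24 \cdot \frac{1}{10} \left(-10\right) + 5\right) = 29 \left(24 \left(-1\right) + 5\right) = 29 \left(-24 + 5\right) = 29 \left(-19\right) = -551$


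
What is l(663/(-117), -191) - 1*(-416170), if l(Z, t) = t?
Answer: 415979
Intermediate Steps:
l(663/(-117), -191) - 1*(-416170) = -191 - 1*(-416170) = -191 + 416170 = 415979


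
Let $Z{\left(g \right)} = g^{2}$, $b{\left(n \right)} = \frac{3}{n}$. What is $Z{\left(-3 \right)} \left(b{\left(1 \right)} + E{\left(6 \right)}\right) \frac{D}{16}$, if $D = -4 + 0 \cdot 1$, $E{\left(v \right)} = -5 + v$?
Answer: $-9$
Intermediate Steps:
$D = -4$ ($D = -4 + 0 = -4$)
$Z{\left(-3 \right)} \left(b{\left(1 \right)} + E{\left(6 \right)}\right) \frac{D}{16} = \left(-3\right)^{2} \left(\frac{3}{1} + \left(-5 + 6\right)\right) \left(- \frac{4}{16}\right) = 9 \left(3 \cdot 1 + 1\right) \left(\left(-4\right) \frac{1}{16}\right) = 9 \left(3 + 1\right) \left(- \frac{1}{4}\right) = 9 \cdot 4 \left(- \frac{1}{4}\right) = 36 \left(- \frac{1}{4}\right) = -9$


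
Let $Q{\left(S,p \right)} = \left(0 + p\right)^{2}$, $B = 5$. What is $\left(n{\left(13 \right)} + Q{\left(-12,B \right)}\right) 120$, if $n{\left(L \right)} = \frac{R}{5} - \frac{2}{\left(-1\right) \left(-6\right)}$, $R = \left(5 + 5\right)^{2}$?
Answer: $5360$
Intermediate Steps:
$R = 100$ ($R = 10^{2} = 100$)
$Q{\left(S,p \right)} = p^{2}$
$n{\left(L \right)} = \frac{59}{3}$ ($n{\left(L \right)} = \frac{100}{5} - \frac{2}{\left(-1\right) \left(-6\right)} = 100 \cdot \frac{1}{5} - \frac{2}{6} = 20 - \frac{1}{3} = \frac{59}{3}$)
$\left(n{\left(13 \right)} + Q{\left(-12,B \right)}\right) 120 = \left(\frac{59}{3} + 5^{2}\right) 120 = \left(\frac{59}{3} + 25\right) 120 = \frac{134}{3} \cdot 120 = 5360$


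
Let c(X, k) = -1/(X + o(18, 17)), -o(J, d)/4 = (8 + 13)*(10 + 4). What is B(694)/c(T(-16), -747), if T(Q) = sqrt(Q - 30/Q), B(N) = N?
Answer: 816144 - 347*I*sqrt(226)/2 ≈ 8.1614e+5 - 2608.3*I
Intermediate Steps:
o(J, d) = -1176 (o(J, d) = -4*(8 + 13)*(10 + 4) = -84*14 = -4*294 = -1176)
c(X, k) = -1/(-1176 + X) (c(X, k) = -1/(X - 1176) = -1/(-1176 + X))
B(694)/c(T(-16), -747) = 694/((-1/(-1176 + sqrt(-16 - 30/(-16))))) = 694/((-1/(-1176 + sqrt(-16 - 30*(-1/16))))) = 694/((-1/(-1176 + sqrt(-16 + 15/8)))) = 694/((-1/(-1176 + sqrt(-113/8)))) = 694/((-1/(-1176 + I*sqrt(226)/4))) = 694*(1176 - I*sqrt(226)/4) = 816144 - 347*I*sqrt(226)/2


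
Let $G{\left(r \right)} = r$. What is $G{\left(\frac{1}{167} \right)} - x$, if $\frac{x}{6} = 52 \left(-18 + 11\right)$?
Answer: $\frac{364729}{167} \approx 2184.0$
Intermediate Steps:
$x = -2184$ ($x = 6 \cdot 52 \left(-18 + 11\right) = 6 \cdot 52 \left(-7\right) = 6 \left(-364\right) = -2184$)
$G{\left(\frac{1}{167} \right)} - x = \frac{1}{167} - -2184 = \frac{1}{167} + 2184 = \frac{364729}{167}$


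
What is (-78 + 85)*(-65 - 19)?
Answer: -588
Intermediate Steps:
(-78 + 85)*(-65 - 19) = 7*(-84) = -588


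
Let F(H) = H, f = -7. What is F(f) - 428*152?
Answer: -65063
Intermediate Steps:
F(f) - 428*152 = -7 - 428*152 = -7 - 65056 = -65063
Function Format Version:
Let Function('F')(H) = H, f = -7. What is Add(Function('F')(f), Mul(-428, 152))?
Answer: -65063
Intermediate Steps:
Add(Function('F')(f), Mul(-428, 152)) = Add(-7, Mul(-428, 152)) = Add(-7, -65056) = -65063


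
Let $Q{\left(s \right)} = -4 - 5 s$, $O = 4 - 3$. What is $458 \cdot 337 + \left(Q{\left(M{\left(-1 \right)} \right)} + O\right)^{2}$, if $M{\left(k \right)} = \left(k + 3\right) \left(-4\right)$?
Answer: $155715$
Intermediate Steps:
$O = 1$
$M{\left(k \right)} = -12 - 4 k$ ($M{\left(k \right)} = \left(3 + k\right) \left(-4\right) = -12 - 4 k$)
$458 \cdot 337 + \left(Q{\left(M{\left(-1 \right)} \right)} + O\right)^{2} = 458 \cdot 337 + \left(\left(-4 - 5 \left(-12 - -4\right)\right) + 1\right)^{2} = 154346 + \left(\left(-4 - 5 \left(-12 + 4\right)\right) + 1\right)^{2} = 154346 + \left(\left(-4 - -40\right) + 1\right)^{2} = 154346 + \left(\left(-4 + 40\right) + 1\right)^{2} = 154346 + \left(36 + 1\right)^{2} = 154346 + 37^{2} = 154346 + 1369 = 155715$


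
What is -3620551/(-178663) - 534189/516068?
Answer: 1773010704161/92202257084 ≈ 19.230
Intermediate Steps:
-3620551/(-178663) - 534189/516068 = -3620551*(-1/178663) - 534189*1/516068 = 3620551/178663 - 534189/516068 = 1773010704161/92202257084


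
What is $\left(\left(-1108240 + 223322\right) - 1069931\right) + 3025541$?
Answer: $1070692$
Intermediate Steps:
$\left(\left(-1108240 + 223322\right) - 1069931\right) + 3025541 = \left(-884918 - 1069931\right) + 3025541 = -1954849 + 3025541 = 1070692$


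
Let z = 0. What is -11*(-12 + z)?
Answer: 132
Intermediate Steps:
-11*(-12 + z) = -11*(-12 + 0) = -11*(-12) = 132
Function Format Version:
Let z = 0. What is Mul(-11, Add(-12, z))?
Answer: 132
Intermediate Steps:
Mul(-11, Add(-12, z)) = Mul(-11, Add(-12, 0)) = Mul(-11, -12) = 132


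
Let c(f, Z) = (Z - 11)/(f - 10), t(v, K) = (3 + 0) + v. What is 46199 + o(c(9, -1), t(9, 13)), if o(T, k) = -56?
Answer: 46143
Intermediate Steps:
t(v, K) = 3 + v
c(f, Z) = (-11 + Z)/(-10 + f)
46199 + o(c(9, -1), t(9, 13)) = 46199 - 56 = 46143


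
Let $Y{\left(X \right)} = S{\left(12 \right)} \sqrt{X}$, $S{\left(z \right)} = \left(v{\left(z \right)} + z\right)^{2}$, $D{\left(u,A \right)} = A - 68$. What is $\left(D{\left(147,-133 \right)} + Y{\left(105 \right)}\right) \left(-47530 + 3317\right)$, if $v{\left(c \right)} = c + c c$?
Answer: $8886813 - 1247867712 \sqrt{105} \approx -1.2778 \cdot 10^{10}$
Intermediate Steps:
$v{\left(c \right)} = c + c^{2}$
$D{\left(u,A \right)} = -68 + A$ ($D{\left(u,A \right)} = A - 68 = -68 + A$)
$S{\left(z \right)} = \left(z + z \left(1 + z\right)\right)^{2}$ ($S{\left(z \right)} = \left(z \left(1 + z\right) + z\right)^{2} = \left(z + z \left(1 + z\right)\right)^{2}$)
$Y{\left(X \right)} = 28224 \sqrt{X}$ ($Y{\left(X \right)} = 12^{2} \left(2 + 12\right)^{2} \sqrt{X} = 144 \cdot 14^{2} \sqrt{X} = 144 \cdot 196 \sqrt{X} = 28224 \sqrt{X}$)
$\left(D{\left(147,-133 \right)} + Y{\left(105 \right)}\right) \left(-47530 + 3317\right) = \left(\left(-68 - 133\right) + 28224 \sqrt{105}\right) \left(-47530 + 3317\right) = \left(-201 + 28224 \sqrt{105}\right) \left(-44213\right) = 8886813 - 1247867712 \sqrt{105}$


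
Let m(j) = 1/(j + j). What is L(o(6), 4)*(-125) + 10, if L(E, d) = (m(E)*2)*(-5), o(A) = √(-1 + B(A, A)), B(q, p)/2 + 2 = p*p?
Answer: 10 + 625*√67/67 ≈ 86.356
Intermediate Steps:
B(q, p) = -4 + 2*p² (B(q, p) = -4 + 2*(p*p) = -4 + 2*p²)
m(j) = 1/(2*j)
o(A) = √(-5 + 2*A²) (o(A) = √(-1 + (-4 + 2*A²)) = √(-5 + 2*A²))
L(E, d) = -5/E (L(E, d) = ((1/(2*E))*2)*(-5) = -5/E)
L(o(6), 4)*(-125) + 10 = -5/√(-5 + 2*6²)*(-125) + 10 = -5/√(-5 + 2*36)*(-125) + 10 = -5/√(-5 + 72)*(-125) + 10 = -5*√67/67*(-125) + 10 = 625*√67/67 + 10 = 10 + 625*√67/67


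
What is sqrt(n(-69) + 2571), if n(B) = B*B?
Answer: 2*sqrt(1833) ≈ 85.627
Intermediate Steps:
n(B) = B**2
sqrt(n(-69) + 2571) = sqrt((-69)**2 + 2571) = sqrt(4761 + 2571) = sqrt(7332) = 2*sqrt(1833)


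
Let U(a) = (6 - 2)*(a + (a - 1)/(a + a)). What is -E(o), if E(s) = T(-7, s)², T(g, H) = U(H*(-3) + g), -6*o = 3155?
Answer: -389590223041600/9865881 ≈ -3.9489e+7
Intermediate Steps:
o = -3155/6 (o = -⅙*3155 = -3155/6 ≈ -525.83)
U(a) = 4*a + 2*(-1 + a)/a (U(a) = 4*(a + (-1 + a)/((2*a))) = 4*(a + (-1 + a)*(1/(2*a))) = 4*(a + (-1 + a)/(2*a)) = 4*a + 2*(-1 + a)/a)
T(g, H) = 2 - 12*H - 2/(g - 3*H) + 4*g (T(g, H) = 2 - 2/(H*(-3) + g) + 4*(H*(-3) + g) = 2 - 2/(-3*H + g) + 4*(-3*H + g) = 2 - 2/(g - 3*H) + 4*(g - 3*H) = 2 - 2/(g - 3*H) + (-12*H + 4*g) = 2 - 12*H - 2/(g - 3*H) + 4*g)
E(s) = 4*(1 + (-13 - 6*s)*(7 + 3*s))²/(7 + 3*s)² (E(s) = (2*(1 + (-1*(-7) + 3*s)*(1 - 6*s + 2*(-7)))/(-1*(-7) + 3*s))² = (2*(1 + (7 + 3*s)*(1 - 6*s - 14))/(7 + 3*s))² = (2*(1 + (7 + 3*s)*(-13 - 6*s))/(7 + 3*s))² = (2*(1 + (-13 - 6*s)*(7 + 3*s))/(7 + 3*s))² = 4*(1 + (-13 - 6*s)*(7 + 3*s))²/(7 + 3*s)²)
-E(o) = -4*(1 - (7 + 3*(-3155/6))*(13 + 6*(-3155/6)))²/(7 + 3*(-3155/6))² = -4*(1 - (7 - 3155/2)*(13 - 3155))²/(7 - 3155/2)² = -4*(1 - 1*(-3141/2)*(-3142))²/(-3141/2)² = -4*(1 - 4934511)²*4/9865881 = -4*(-4934510)²*4/9865881 = -4*24349388940100*4/9865881 = -1*389590223041600/9865881 = -389590223041600/9865881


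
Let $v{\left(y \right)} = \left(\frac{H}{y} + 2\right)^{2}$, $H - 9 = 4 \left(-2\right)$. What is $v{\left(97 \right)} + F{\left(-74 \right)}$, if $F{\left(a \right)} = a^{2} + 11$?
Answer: $\frac{51665208}{9409} \approx 5491.0$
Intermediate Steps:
$H = 1$ ($H = 9 + 4 \left(-2\right) = 9 - 8 = 1$)
$F{\left(a \right)} = 11 + a^{2}$
$v{\left(y \right)} = \left(2 + \frac{1}{y}\right)^{2}$ ($v{\left(y \right)} = \left(1 \frac{1}{y} + 2\right)^{2} = \left(\frac{1}{y} + 2\right)^{2} = \left(2 + \frac{1}{y}\right)^{2}$)
$v{\left(97 \right)} + F{\left(-74 \right)} = \frac{\left(1 + 2 \cdot 97\right)^{2}}{9409} + \left(11 + \left(-74\right)^{2}\right) = \frac{\left(1 + 194\right)^{2}}{9409} + \left(11 + 5476\right) = \frac{195^{2}}{9409} + 5487 = \frac{1}{9409} \cdot 38025 + 5487 = \frac{38025}{9409} + 5487 = \frac{51665208}{9409}$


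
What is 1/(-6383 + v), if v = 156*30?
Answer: -1/1703 ≈ -0.00058720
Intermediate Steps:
v = 4680
1/(-6383 + v) = 1/(-6383 + 4680) = 1/(-1703) = -1/1703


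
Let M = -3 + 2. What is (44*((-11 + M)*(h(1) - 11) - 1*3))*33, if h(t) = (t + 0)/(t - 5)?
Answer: 191664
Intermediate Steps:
M = -1
h(t) = t/(-5 + t)
(44*((-11 + M)*(h(1) - 11) - 1*3))*33 = (44*((-11 - 1)*(1/(-5 + 1) - 11) - 1*3))*33 = (44*(-12*(1/(-4) - 11) - 3))*33 = (44*(-12*(1*(-1/4) - 11) - 3))*33 = (44*(-12*(-1/4 - 11) - 3))*33 = (44*(-12*(-45/4) - 3))*33 = (44*(135 - 3))*33 = (44*132)*33 = 5808*33 = 191664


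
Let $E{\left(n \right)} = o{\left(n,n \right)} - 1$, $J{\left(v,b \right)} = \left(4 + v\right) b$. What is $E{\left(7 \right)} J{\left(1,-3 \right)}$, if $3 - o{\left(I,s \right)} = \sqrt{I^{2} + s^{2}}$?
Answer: $-30 + 105 \sqrt{2} \approx 118.49$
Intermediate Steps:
$o{\left(I,s \right)} = 3 - \sqrt{I^{2} + s^{2}}$
$J{\left(v,b \right)} = b \left(4 + v\right)$
$E{\left(n \right)} = 2 - \sqrt{2} \sqrt{n^{2}}$ ($E{\left(n \right)} = \left(3 - \sqrt{n^{2} + n^{2}}\right) - 1 = \left(3 - \sqrt{2 n^{2}}\right) - 1 = \left(3 - \sqrt{2} \sqrt{n^{2}}\right) - 1 = 2 - \sqrt{2} \sqrt{n^{2}}$)
$E{\left(7 \right)} J{\left(1,-3 \right)} = \left(2 - \sqrt{2} \sqrt{7^{2}}\right) \left(- 3 \left(4 + 1\right)\right) = \left(2 - \sqrt{2} \sqrt{49}\right) \left(\left(-3\right) 5\right) = \left(2 - \sqrt{2} \cdot 7\right) \left(-15\right) = \left(2 - 7 \sqrt{2}\right) \left(-15\right) = -30 + 105 \sqrt{2}$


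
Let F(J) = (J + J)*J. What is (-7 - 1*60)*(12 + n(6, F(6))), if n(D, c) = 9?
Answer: -1407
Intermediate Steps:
F(J) = 2*J² (F(J) = (2*J)*J = 2*J²)
(-7 - 1*60)*(12 + n(6, F(6))) = (-7 - 1*60)*(12 + 9) = (-7 - 60)*21 = -67*21 = -1407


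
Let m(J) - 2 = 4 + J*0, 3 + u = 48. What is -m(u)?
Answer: -6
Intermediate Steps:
u = 45 (u = -3 + 48 = 45)
m(J) = 6 (m(J) = 2 + (4 + J*0) = 2 + (4 + 0) = 2 + 4 = 6)
-m(u) = -1*6 = -6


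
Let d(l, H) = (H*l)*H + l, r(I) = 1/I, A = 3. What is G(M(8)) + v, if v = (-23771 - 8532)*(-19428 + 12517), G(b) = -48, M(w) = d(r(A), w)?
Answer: 223245985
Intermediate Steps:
d(l, H) = l + l*H**2 (d(l, H) = l*H**2 + l = l + l*H**2)
M(w) = 1/3 + w**2/3 (M(w) = (1 + w**2)/3 = 1/3 + w**2/3)
v = 223246033 (v = -32303*(-6911) = 223246033)
G(M(8)) + v = -48 + 223246033 = 223245985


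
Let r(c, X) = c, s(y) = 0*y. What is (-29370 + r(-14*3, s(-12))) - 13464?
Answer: -42876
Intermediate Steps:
s(y) = 0
(-29370 + r(-14*3, s(-12))) - 13464 = (-29370 - 14*3) - 13464 = (-29370 - 42) - 13464 = -29412 - 13464 = -42876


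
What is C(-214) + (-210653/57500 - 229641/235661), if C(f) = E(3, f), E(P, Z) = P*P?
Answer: 59107513367/13550507500 ≈ 4.3620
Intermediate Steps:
E(P, Z) = P²
C(f) = 9 (C(f) = 3² = 9)
C(-214) + (-210653/57500 - 229641/235661) = 9 + (-210653/57500 - 229641/235661) = 9 - 62847054133/13550507500 = 59107513367/13550507500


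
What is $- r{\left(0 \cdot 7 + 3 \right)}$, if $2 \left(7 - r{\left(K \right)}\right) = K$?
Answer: $- \frac{11}{2} \approx -5.5$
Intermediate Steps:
$r{\left(K \right)} = 7 - \frac{K}{2}$
$- r{\left(0 \cdot 7 + 3 \right)} = - (7 - \frac{0 \cdot 7 + 3}{2}) = - (7 - \frac{0 + 3}{2}) = - (7 - \frac{3}{2}) = \left(-1\right) \frac{11}{2} = - \frac{11}{2}$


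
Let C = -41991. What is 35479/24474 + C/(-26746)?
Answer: 494152267/163645401 ≈ 3.0197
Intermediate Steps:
35479/24474 + C/(-26746) = 35479/24474 - 41991/(-26746) = 35479*(1/24474) - 41991*(-1/26746) = 35479/24474 + 41991/26746 = 494152267/163645401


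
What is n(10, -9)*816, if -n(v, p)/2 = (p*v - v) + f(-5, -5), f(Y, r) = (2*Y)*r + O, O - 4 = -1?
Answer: 76704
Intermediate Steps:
O = 3 (O = 4 - 1 = 3)
f(Y, r) = 3 + 2*Y*r (f(Y, r) = (2*Y)*r + 3 = 2*Y*r + 3 = 3 + 2*Y*r)
n(v, p) = -106 + 2*v - 2*p*v (n(v, p) = -2*((p*v - v) + (3 + 2*(-5)*(-5))) = -2*((-v + p*v) + (3 + 50)) = -2*((-v + p*v) + 53) = -2*(53 - v + p*v) = -106 + 2*v - 2*p*v)
n(10, -9)*816 = (-106 + 2*10 - 2*(-9)*10)*816 = (-106 + 20 + 180)*816 = 94*816 = 76704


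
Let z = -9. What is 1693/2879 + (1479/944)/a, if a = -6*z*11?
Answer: 317861363/538119648 ≈ 0.59069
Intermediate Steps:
a = 594 (a = -6*(-9)*11 = 54*11 = 594)
1693/2879 + (1479/944)/a = 1693/2879 + (1479/944)/594 = 1693*(1/2879) + (1479*(1/944))*(1/594) = 1693/2879 + (1479/944)*(1/594) = 1693/2879 + 493/186912 = 317861363/538119648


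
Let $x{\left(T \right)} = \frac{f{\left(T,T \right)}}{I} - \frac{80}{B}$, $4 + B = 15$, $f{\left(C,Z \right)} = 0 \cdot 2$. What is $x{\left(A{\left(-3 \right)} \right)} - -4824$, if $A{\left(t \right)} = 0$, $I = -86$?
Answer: $\frac{52984}{11} \approx 4816.7$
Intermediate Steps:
$f{\left(C,Z \right)} = 0$
$B = 11$ ($B = -4 + 15 = 11$)
$x{\left(T \right)} = - \frac{80}{11}$ ($x{\left(T \right)} = \frac{0}{-86} - \frac{80}{11} = 0 \left(- \frac{1}{86}\right) - \frac{80}{11} = 0 - \frac{80}{11} = - \frac{80}{11}$)
$x{\left(A{\left(-3 \right)} \right)} - -4824 = - \frac{80}{11} - -4824 = - \frac{80}{11} + 4824 = \frac{52984}{11}$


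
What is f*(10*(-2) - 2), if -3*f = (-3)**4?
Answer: 594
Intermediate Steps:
f = -27 (f = -1/3*(-3)**4 = -1/3*81 = -27)
f*(10*(-2) - 2) = -27*(10*(-2) - 2) = -27*(-20 - 2) = -27*(-22) = 594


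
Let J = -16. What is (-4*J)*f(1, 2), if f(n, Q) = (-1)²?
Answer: 64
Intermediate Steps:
f(n, Q) = 1
(-4*J)*f(1, 2) = -4*(-16)*1 = 64*1 = 64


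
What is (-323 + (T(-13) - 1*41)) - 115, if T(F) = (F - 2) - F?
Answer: -481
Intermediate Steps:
T(F) = -2 (T(F) = (-2 + F) - F = -2)
(-323 + (T(-13) - 1*41)) - 115 = (-323 + (-2 - 1*41)) - 115 = (-323 + (-2 - 41)) - 115 = (-323 - 43) - 115 = -366 - 115 = -481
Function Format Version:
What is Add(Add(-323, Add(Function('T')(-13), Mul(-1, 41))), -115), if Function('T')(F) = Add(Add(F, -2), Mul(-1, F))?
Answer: -481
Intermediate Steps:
Function('T')(F) = -2 (Function('T')(F) = Add(Add(-2, F), Mul(-1, F)) = -2)
Add(Add(-323, Add(Function('T')(-13), Mul(-1, 41))), -115) = Add(Add(-323, Add(-2, Mul(-1, 41))), -115) = Add(Add(-323, Add(-2, -41)), -115) = Add(Add(-323, -43), -115) = Add(-366, -115) = -481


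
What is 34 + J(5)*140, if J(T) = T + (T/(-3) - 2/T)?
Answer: 1334/3 ≈ 444.67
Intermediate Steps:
J(T) = -2/T + 2*T/3 (J(T) = T + (T*(-⅓) - 2/T) = T + (-T/3 - 2/T) = T + (-2/T - T/3) = -2/T + 2*T/3)
34 + J(5)*140 = 34 + (-2/5 + (⅔)*5)*140 = 34 + (-2*⅕ + 10/3)*140 = 34 + (-⅖ + 10/3)*140 = 34 + (44/15)*140 = 34 + 1232/3 = 1334/3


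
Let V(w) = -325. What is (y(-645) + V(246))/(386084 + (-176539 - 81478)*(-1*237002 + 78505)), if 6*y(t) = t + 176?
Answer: -2419/245371839198 ≈ -9.8585e-9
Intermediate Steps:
y(t) = 88/3 + t/6 (y(t) = (t + 176)/6 = (176 + t)/6 = 88/3 + t/6)
(y(-645) + V(246))/(386084 + (-176539 - 81478)*(-1*237002 + 78505)) = ((88/3 + (⅙)*(-645)) - 325)/(386084 + (-176539 - 81478)*(-1*237002 + 78505)) = ((88/3 - 215/2) - 325)/(386084 - 258017*(-237002 + 78505)) = (-469/6 - 325)/(386084 - 258017*(-158497)) = -2419/(6*(386084 + 40894920449)) = -2419/6/40895306533 = -2419/6*1/40895306533 = -2419/245371839198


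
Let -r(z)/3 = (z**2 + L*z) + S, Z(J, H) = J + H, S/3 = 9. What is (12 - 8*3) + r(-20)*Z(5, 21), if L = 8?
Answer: -20838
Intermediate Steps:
S = 27 (S = 3*9 = 27)
Z(J, H) = H + J
r(z) = -81 - 24*z - 3*z**2 (r(z) = -3*((z**2 + 8*z) + 27) = -3*(27 + z**2 + 8*z) = -81 - 24*z - 3*z**2)
(12 - 8*3) + r(-20)*Z(5, 21) = (12 - 8*3) + (-81 - 24*(-20) - 3*(-20)**2)*(21 + 5) = (12 - 24) + (-81 + 480 - 3*400)*26 = -12 + (-81 + 480 - 1200)*26 = -12 - 801*26 = -12 - 20826 = -20838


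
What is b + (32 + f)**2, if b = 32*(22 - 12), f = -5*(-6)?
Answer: 4164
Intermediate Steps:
f = 30
b = 320 (b = 32*10 = 320)
b + (32 + f)**2 = 320 + (32 + 30)**2 = 320 + 62**2 = 320 + 3844 = 4164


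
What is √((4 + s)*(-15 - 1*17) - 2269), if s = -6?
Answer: 21*I*√5 ≈ 46.957*I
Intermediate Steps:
√((4 + s)*(-15 - 1*17) - 2269) = √((4 - 6)*(-15 - 1*17) - 2269) = √(-2*(-15 - 17) - 2269) = √(-2*(-32) - 2269) = √(64 - 2269) = √(-2205) = 21*I*√5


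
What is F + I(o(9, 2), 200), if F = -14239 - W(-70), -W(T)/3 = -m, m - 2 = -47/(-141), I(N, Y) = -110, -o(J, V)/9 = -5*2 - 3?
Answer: -14356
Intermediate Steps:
o(J, V) = 117 (o(J, V) = -9*(-5*2 - 3) = -9*(-10 - 3) = -9*(-13) = 117)
m = 7/3 (m = 2 - 47/(-141) = 2 - 47*(-1/141) = 2 + ⅓ = 7/3 ≈ 2.3333)
W(T) = 7 (W(T) = -(-3)*7/3 = -3*(-7/3) = 7)
F = -14246 (F = -14239 - 1*7 = -14239 - 7 = -14246)
F + I(o(9, 2), 200) = -14246 - 110 = -14356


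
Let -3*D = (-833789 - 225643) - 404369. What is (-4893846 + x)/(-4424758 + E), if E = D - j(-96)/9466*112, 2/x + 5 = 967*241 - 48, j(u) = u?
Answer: 8095110841568739/6512060278828757 ≈ 1.2431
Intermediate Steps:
D = 1463801/3 (D = -((-833789 - 225643) - 404369)/3 = -(-1059432 - 404369)/3 = -⅓*(-1463801) = 1463801/3 ≈ 4.8793e+5)
x = 1/116497 (x = 2/(-5 + (967*241 - 48)) = 2/(-5 + (233047 - 48)) = 2/(-5 + 232999) = 2/232994 = 2*(1/232994) = 1/116497 ≈ 8.5839e-6)
E = 6928186261/14199 (E = 1463801/3 - (-96/9466)*112 = 1463801/3 - (-96*1/9466)*112 = 1463801/3 - (-48)*112/4733 = 1463801/3 - 1*(-5376/4733) = 1463801/3 + 5376/4733 = 6928186261/14199 ≈ 4.8794e+5)
(-4893846 + x)/(-4424758 + E) = (-4893846 + 1/116497)/(-4424758 + 6928186261/14199) = -570118377461/(116497*(-55898952581/14199)) = -570118377461/116497*(-14199/55898952581) = 8095110841568739/6512060278828757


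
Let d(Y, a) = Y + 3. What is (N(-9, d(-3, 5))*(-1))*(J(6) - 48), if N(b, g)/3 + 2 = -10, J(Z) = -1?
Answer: -1764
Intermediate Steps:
d(Y, a) = 3 + Y
N(b, g) = -36 (N(b, g) = -6 + 3*(-10) = -6 - 30 = -36)
(N(-9, d(-3, 5))*(-1))*(J(6) - 48) = (-36*(-1))*(-1 - 48) = 36*(-49) = -1764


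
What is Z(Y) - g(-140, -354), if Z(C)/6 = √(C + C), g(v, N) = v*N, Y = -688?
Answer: -49560 + 24*I*√86 ≈ -49560.0 + 222.57*I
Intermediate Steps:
g(v, N) = N*v
Z(C) = 6*√2*√C (Z(C) = 6*√(C + C) = 6*√(2*C) = 6*(√2*√C) = 6*√2*√C)
Z(Y) - g(-140, -354) = 6*√2*√(-688) - (-354)*(-140) = 6*√2*(4*I*√43) - 1*49560 = 24*I*√86 - 49560 = -49560 + 24*I*√86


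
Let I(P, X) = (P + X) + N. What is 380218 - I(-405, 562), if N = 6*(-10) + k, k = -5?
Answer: 380126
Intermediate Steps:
N = -65 (N = 6*(-10) - 5 = -60 - 5 = -65)
I(P, X) = -65 + P + X (I(P, X) = (P + X) - 65 = -65 + P + X)
380218 - I(-405, 562) = 380218 - (-65 - 405 + 562) = 380218 - 1*92 = 380218 - 92 = 380126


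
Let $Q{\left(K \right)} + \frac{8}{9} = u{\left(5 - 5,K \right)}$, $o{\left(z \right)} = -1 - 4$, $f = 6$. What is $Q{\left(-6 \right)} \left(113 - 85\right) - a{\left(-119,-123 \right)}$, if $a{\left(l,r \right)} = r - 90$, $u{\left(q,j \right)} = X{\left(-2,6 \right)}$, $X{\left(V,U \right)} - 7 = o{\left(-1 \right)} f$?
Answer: $- \frac{4103}{9} \approx -455.89$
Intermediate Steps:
$o{\left(z \right)} = -5$
$X{\left(V,U \right)} = -23$ ($X{\left(V,U \right)} = 7 - 30 = -23$)
$u{\left(q,j \right)} = -23$
$Q{\left(K \right)} = - \frac{215}{9}$ ($Q{\left(K \right)} = - \frac{8}{9} - 23 = - \frac{215}{9}$)
$a{\left(l,r \right)} = -90 + r$
$Q{\left(-6 \right)} \left(113 - 85\right) - a{\left(-119,-123 \right)} = - \frac{215 \left(113 - 85\right)}{9} - \left(-90 - 123\right) = \left(- \frac{215}{9}\right) 28 - -213 = - \frac{6020}{9} + 213 = - \frac{4103}{9}$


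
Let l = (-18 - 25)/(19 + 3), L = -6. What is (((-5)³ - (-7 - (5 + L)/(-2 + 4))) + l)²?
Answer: 1755625/121 ≈ 14509.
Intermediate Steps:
l = -43/22 ≈ -1.9545
(((-5)³ - (-7 - (5 + L)/(-2 + 4))) + l)² = (((-5)³ - (-7 - (5 - 6)/(-2 + 4))) - 43/22)² = ((-125 - (-7 - (-1)/2)) - 43/22)² = ((-125 - (-7 - 1*(-½))) - 43/22)² = ((-125 - (-7 + ½)) - 43/22)² = ((-125 - 1*(-13/2)) - 43/22)² = ((-125 + 13/2) - 43/22)² = (-237/2 - 43/22)² = (-1325/11)² = 1755625/121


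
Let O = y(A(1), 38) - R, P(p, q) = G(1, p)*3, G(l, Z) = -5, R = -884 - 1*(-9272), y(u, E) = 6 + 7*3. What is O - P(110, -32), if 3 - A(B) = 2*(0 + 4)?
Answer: -8346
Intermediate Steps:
A(B) = -5 (A(B) = 3 - 2*(0 + 4) = 3 - 2*4 = 3 - 1*8 = 3 - 8 = -5)
y(u, E) = 27 (y(u, E) = 6 + 21 = 27)
R = 8388 (R = -884 + 9272 = 8388)
P(p, q) = -15 (P(p, q) = -5*3 = -15)
O = -8361 (O = 27 - 1*8388 = 27 - 8388 = -8361)
O - P(110, -32) = -8361 - 1*(-15) = -8361 + 15 = -8346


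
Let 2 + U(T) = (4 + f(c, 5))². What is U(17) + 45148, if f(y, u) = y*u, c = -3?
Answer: 45267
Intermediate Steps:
f(y, u) = u*y
U(T) = 119 (U(T) = -2 + (4 + 5*(-3))² = -2 + (4 - 15)² = -2 + (-11)² = -2 + 121 = 119)
U(17) + 45148 = 119 + 45148 = 45267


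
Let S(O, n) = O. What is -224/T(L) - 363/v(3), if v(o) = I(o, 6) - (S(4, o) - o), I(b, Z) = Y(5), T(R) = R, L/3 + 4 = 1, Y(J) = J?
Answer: -2371/36 ≈ -65.861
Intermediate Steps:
L = -9 (L = -12 + 3*1 = -12 + 3 = -9)
I(b, Z) = 5
v(o) = 1 + o (v(o) = 5 - (4 - o) = 5 + (-4 + o) = 1 + o)
-224/T(L) - 363/v(3) = -224/(-9) - 363/(1 + 3) = -224*(-⅑) - 363/4 = 224/9 - 363*¼ = 224/9 - 363/4 = -2371/36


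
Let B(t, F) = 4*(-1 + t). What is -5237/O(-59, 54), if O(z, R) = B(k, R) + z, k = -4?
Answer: 5237/79 ≈ 66.291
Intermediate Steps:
B(t, F) = -4 + 4*t
O(z, R) = -20 + z (O(z, R) = (-4 + 4*(-4)) + z = (-4 - 16) + z = -20 + z)
-5237/O(-59, 54) = -5237/(-20 - 59) = -5237/(-79) = -5237*(-1/79) = 5237/79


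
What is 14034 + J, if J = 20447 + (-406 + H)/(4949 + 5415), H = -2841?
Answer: 357357837/10364 ≈ 34481.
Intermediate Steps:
J = 211909461/10364 (J = 20447 + (-406 - 2841)/(4949 + 5415) = 20447 - 3247/10364 = 211909461/10364 ≈ 20447.)
14034 + J = 14034 + 211909461/10364 = 357357837/10364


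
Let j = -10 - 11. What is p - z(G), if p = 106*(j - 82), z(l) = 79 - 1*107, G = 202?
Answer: -10890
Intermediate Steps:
j = -21
z(l) = -28 (z(l) = 79 - 107 = -28)
p = -10918 (p = 106*(-21 - 82) = 106*(-103) = -10918)
p - z(G) = -10918 - 1*(-28) = -10918 + 28 = -10890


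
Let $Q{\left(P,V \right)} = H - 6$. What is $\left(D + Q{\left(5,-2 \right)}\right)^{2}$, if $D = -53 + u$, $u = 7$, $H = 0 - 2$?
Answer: $2916$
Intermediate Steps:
$H = -2$ ($H = 0 - 2 = -2$)
$Q{\left(P,V \right)} = -8$ ($Q{\left(P,V \right)} = -2 - 6 = -8$)
$D = -46$ ($D = -53 + 7 = -46$)
$\left(D + Q{\left(5,-2 \right)}\right)^{2} = \left(-46 - 8\right)^{2} = \left(-54\right)^{2} = 2916$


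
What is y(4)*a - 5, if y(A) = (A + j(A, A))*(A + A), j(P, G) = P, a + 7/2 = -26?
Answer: -1893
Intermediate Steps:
a = -59/2 (a = -7/2 - 26 = -59/2 ≈ -29.500)
y(A) = 4*A**2 (y(A) = (A + A)*(A + A) = (2*A)*(2*A) = 4*A**2)
y(4)*a - 5 = (4*4**2)*(-59/2) - 5 = (4*16)*(-59/2) - 5 = 64*(-59/2) - 5 = -1888 - 5 = -1893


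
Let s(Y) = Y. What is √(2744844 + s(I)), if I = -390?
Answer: √2744454 ≈ 1656.6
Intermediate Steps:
√(2744844 + s(I)) = √(2744844 - 390) = √2744454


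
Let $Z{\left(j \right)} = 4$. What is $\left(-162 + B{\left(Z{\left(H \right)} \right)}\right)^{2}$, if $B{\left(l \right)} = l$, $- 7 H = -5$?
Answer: $24964$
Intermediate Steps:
$H = \frac{5}{7}$ ($H = \left(- \frac{1}{7}\right) \left(-5\right) = \frac{5}{7} \approx 0.71429$)
$\left(-162 + B{\left(Z{\left(H \right)} \right)}\right)^{2} = \left(-162 + 4\right)^{2} = \left(-158\right)^{2} = 24964$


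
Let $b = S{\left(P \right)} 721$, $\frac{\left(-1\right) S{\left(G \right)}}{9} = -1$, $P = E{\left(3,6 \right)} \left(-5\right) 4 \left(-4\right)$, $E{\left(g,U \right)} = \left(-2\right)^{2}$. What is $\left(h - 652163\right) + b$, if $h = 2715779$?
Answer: $2070105$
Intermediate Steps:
$E{\left(g,U \right)} = 4$
$P = 320$ ($P = 4 \left(-5\right) 4 \left(-4\right) = \left(-20\right) \left(-16\right) = 320$)
$S{\left(G \right)} = 9$ ($S{\left(G \right)} = \left(-9\right) \left(-1\right) = 9$)
$b = 6489$ ($b = 9 \cdot 721 = 6489$)
$\left(h - 652163\right) + b = \left(2715779 - 652163\right) + 6489 = 2063616 + 6489 = 2070105$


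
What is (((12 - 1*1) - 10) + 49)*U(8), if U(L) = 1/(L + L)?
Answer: 25/8 ≈ 3.1250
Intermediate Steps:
U(L) = 1/(2*L)
(((12 - 1*1) - 10) + 49)*U(8) = (((12 - 1*1) - 10) + 49)*((½)/8) = (((12 - 1) - 10) + 49)*((½)*(⅛)) = ((11 - 10) + 49)*(1/16) = (1 + 49)*(1/16) = 50*(1/16) = 25/8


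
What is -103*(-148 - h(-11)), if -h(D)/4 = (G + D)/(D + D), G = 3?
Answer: 166036/11 ≈ 15094.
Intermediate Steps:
h(D) = -2*(3 + D)/D (h(D) = -4*(3 + D)/(D + D) = -4*(3 + D)/(2*D) = -4*(3 + D)*1/(2*D) = -2*(3 + D)/D)
-103*(-148 - h(-11)) = -103*(-148 - (-2 - 6/(-11))) = -103*(-148 - (-2 - 6*(-1/11))) = -103*(-148 - (-2 + 6/11)) = -103*(-148 - 1*(-16/11)) = -103*(-148 + 16/11) = -103*(-1612/11) = 166036/11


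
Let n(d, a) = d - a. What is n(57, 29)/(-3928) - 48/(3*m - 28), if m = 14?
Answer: -23617/6874 ≈ -3.4357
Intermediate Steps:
n(57, 29)/(-3928) - 48/(3*m - 28) = (57 - 1*29)/(-3928) - 48/(3*14 - 28) = (57 - 29)*(-1/3928) - 48/(42 - 28) = 28*(-1/3928) - 48/14 = -7/982 - 48*1/14 = -7/982 - 24/7 = -23617/6874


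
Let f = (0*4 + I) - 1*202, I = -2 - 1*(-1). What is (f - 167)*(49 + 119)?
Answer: -62160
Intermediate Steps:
I = -1 (I = -2 + 1 = -1)
f = -203 (f = (0*4 - 1) - 1*202 = (0 - 1) - 202 = -1 - 202 = -203)
(f - 167)*(49 + 119) = (-203 - 167)*(49 + 119) = -370*168 = -62160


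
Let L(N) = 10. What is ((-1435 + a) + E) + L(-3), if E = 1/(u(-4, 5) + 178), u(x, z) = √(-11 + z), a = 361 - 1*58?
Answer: (-1122*√6 + 199715*I)/(√6 - 178*I) ≈ -1122.0 - 7.73e-5*I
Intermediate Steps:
a = 303 (a = 361 - 58 = 303)
E = 1/(178 + I*√6) (E = 1/(√(-11 + 5) + 178) = 1/(√(-6) + 178) = 1/(I*√6 + 178) = 1/(178 + I*√6) ≈ 0.0056169 - 7.73e-5*I)
((-1435 + a) + E) + L(-3) = ((-1435 + 303) + (89/15845 - I*√6/31690)) + 10 = (-1132 + (89/15845 - I*√6/31690)) + 10 = (-17936451/15845 - I*√6/31690) + 10 = -17778001/15845 - I*√6/31690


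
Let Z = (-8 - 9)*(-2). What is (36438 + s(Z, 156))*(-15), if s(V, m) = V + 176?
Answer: -549720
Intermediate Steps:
Z = 34 (Z = -17*(-2) = 34)
s(V, m) = 176 + V
(36438 + s(Z, 156))*(-15) = (36438 + (176 + 34))*(-15) = (36438 + 210)*(-15) = 36648*(-15) = -549720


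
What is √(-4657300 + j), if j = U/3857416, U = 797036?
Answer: I*√4331189315415593114/964354 ≈ 2158.1*I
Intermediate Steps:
j = 199259/964354 (j = 797036/3857416 = 797036*(1/3857416) = 199259/964354 ≈ 0.20662)
√(-4657300 + j) = √(-4657300 + 199259/964354) = √(-4491285684941/964354) = I*√4331189315415593114/964354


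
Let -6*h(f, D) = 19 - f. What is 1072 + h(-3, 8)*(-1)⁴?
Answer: 3205/3 ≈ 1068.3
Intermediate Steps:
h(f, D) = -19/6 + f/6 (h(f, D) = -(19 - f)/6 = -19/6 + f/6)
1072 + h(-3, 8)*(-1)⁴ = 1072 + (-19/6 + (⅙)*(-3))*(-1)⁴ = 1072 + (-19/6 - ½)*1 = 1072 - 11/3*1 = 1072 - 11/3 = 3205/3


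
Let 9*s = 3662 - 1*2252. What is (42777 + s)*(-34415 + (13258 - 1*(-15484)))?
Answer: -243562691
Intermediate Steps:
s = 470/3 (s = (3662 - 1*2252)/9 = (3662 - 2252)/9 = (⅑)*1410 = 470/3 ≈ 156.67)
(42777 + s)*(-34415 + (13258 - 1*(-15484))) = (42777 + 470/3)*(-34415 + (13258 - 1*(-15484))) = 128801*(-34415 + (13258 + 15484))/3 = 128801*(-34415 + 28742)/3 = (128801/3)*(-5673) = -243562691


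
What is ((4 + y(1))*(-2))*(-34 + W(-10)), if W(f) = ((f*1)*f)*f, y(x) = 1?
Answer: 10340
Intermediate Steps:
W(f) = f³ (W(f) = (f*f)*f = f²*f = f³)
((4 + y(1))*(-2))*(-34 + W(-10)) = ((4 + 1)*(-2))*(-34 + (-10)³) = (5*(-2))*(-34 - 1000) = -10*(-1034) = 10340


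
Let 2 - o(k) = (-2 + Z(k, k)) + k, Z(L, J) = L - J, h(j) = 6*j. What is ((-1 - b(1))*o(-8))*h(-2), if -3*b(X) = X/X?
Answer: 96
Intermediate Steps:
b(X) = -⅓ (b(X) = -X/(3*X) = -⅓*1 = -⅓)
o(k) = 4 - k (o(k) = 2 - ((-2 + (k - k)) + k) = 2 - ((-2 + 0) + k) = 2 - (-2 + k) = 2 + (2 - k) = 4 - k)
((-1 - b(1))*o(-8))*h(-2) = ((-1 - 1*(-⅓))*(4 - 1*(-8)))*(6*(-2)) = ((-1 + ⅓)*(4 + 8))*(-12) = -⅔*12*(-12) = -8*(-12) = 96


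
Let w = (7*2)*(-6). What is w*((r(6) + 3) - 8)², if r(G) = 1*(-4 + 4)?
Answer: -2100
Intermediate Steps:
r(G) = 0 (r(G) = 1*0 = 0)
w = -84 (w = 14*(-6) = -84)
w*((r(6) + 3) - 8)² = -84*((0 + 3) - 8)² = -84*(3 - 8)² = -84*(-5)² = -84*25 = -2100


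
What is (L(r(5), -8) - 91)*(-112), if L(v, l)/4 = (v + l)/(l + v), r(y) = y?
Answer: 9744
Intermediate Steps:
L(v, l) = 4 (L(v, l) = 4*((v + l)/(l + v)) = 4*((l + v)/(l + v)) = 4*1 = 4)
(L(r(5), -8) - 91)*(-112) = (4 - 91)*(-112) = -87*(-112) = 9744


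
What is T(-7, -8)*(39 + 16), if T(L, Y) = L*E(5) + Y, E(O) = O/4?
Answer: -3685/4 ≈ -921.25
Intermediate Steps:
E(O) = O/4 (E(O) = O*(1/4) = O/4)
T(L, Y) = Y + 5*L/4 (T(L, Y) = L*((1/4)*5) + Y = L*(5/4) + Y = 5*L/4 + Y = Y + 5*L/4)
T(-7, -8)*(39 + 16) = (-8 + (5/4)*(-7))*(39 + 16) = (-8 - 35/4)*55 = -67/4*55 = -3685/4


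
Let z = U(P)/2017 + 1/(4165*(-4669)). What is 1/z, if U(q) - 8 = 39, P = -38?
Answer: 39223358545/913978078 ≈ 42.915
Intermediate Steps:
U(q) = 47 (U(q) = 8 + 39 = 47)
z = 913978078/39223358545 (z = 47/2017 + 1/(4165*(-4669)) = 47*(1/2017) + (1/4165)*(-1/4669) = 47/2017 - 1/19446385 = 913978078/39223358545 ≈ 0.023302)
1/z = 1/(913978078/39223358545) = 39223358545/913978078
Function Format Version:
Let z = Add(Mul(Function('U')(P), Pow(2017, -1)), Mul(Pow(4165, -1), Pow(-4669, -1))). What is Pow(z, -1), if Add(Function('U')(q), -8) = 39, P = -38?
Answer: Rational(39223358545, 913978078) ≈ 42.915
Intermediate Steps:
Function('U')(q) = 47 (Function('U')(q) = Add(8, 39) = 47)
z = Rational(913978078, 39223358545) (z = Add(Mul(47, Pow(2017, -1)), Mul(Pow(4165, -1), Pow(-4669, -1))) = Add(Mul(47, Rational(1, 2017)), Mul(Rational(1, 4165), Rational(-1, 4669))) = Add(Rational(47, 2017), Rational(-1, 19446385)) = Rational(913978078, 39223358545) ≈ 0.023302)
Pow(z, -1) = Pow(Rational(913978078, 39223358545), -1) = Rational(39223358545, 913978078)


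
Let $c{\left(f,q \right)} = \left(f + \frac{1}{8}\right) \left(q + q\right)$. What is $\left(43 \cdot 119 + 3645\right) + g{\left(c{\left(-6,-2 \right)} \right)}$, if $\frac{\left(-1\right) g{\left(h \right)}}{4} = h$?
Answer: $8668$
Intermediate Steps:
$c{\left(f,q \right)} = 2 q \left(\frac{1}{8} + f\right)$ ($c{\left(f,q \right)} = \left(f + \frac{1}{8}\right) 2 q = \left(\frac{1}{8} + f\right) 2 q = 2 q \left(\frac{1}{8} + f\right)$)
$g{\left(h \right)} = - 4 h$
$\left(43 \cdot 119 + 3645\right) + g{\left(c{\left(-6,-2 \right)} \right)} = \left(43 \cdot 119 + 3645\right) - 4 \cdot \frac{1}{4} \left(-2\right) \left(1 + 8 \left(-6\right)\right) = \left(5117 + 3645\right) - 4 \cdot \frac{1}{4} \left(-2\right) \left(1 - 48\right) = 8762 - 4 \cdot \frac{1}{4} \left(-2\right) \left(-47\right) = 8762 - 94 = 8668$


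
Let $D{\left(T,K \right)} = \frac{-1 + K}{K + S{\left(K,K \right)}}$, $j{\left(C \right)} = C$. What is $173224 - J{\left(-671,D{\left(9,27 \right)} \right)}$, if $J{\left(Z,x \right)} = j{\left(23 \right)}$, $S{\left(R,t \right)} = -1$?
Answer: $173201$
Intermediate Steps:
$D{\left(T,K \right)} = 1$ ($D{\left(T,K \right)} = \frac{-1 + K}{K - 1} = \frac{-1 + K}{-1 + K} = 1$)
$J{\left(Z,x \right)} = 23$
$173224 - J{\left(-671,D{\left(9,27 \right)} \right)} = 173224 - 23 = 173201$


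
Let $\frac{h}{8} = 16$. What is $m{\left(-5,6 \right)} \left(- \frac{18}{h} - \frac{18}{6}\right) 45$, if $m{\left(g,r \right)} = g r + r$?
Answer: $\frac{27135}{8} \approx 3391.9$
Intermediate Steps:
$h = 128$ ($h = 8 \cdot 16 = 128$)
$m{\left(g,r \right)} = r + g r$
$m{\left(-5,6 \right)} \left(- \frac{18}{h} - \frac{18}{6}\right) 45 = 6 \left(1 - 5\right) \left(- \frac{18}{128} - \frac{18}{6}\right) 45 = 6 \left(-4\right) \left(\left(-18\right) \frac{1}{128} - 3\right) 45 = - 24 \left(- \frac{9}{64} - 3\right) 45 = \left(-24\right) \left(- \frac{201}{64}\right) 45 = \frac{603}{8} \cdot 45 = \frac{27135}{8}$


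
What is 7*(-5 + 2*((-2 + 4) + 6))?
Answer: 77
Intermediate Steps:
7*(-5 + 2*((-2 + 4) + 6)) = 7*(-5 + 2*(2 + 6)) = 7*(-5 + 2*8) = 7*(-5 + 16) = 7*11 = 77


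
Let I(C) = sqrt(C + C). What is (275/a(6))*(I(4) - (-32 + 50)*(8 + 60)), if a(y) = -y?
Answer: 56100 - 275*sqrt(2)/3 ≈ 55970.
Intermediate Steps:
I(C) = sqrt(2)*sqrt(C) (I(C) = sqrt(2*C) = sqrt(2)*sqrt(C))
(275/a(6))*(I(4) - (-32 + 50)*(8 + 60)) = (275/((-1*6)))*(sqrt(2)*sqrt(4) - (-32 + 50)*(8 + 60)) = (275/(-6))*(sqrt(2)*2 - 18*68) = (275*(-1/6))*(2*sqrt(2) - 1*1224) = -275*(2*sqrt(2) - 1224)/6 = -275*(-1224 + 2*sqrt(2))/6 = 56100 - 275*sqrt(2)/3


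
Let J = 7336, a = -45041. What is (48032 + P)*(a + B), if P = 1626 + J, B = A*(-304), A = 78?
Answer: -3918508482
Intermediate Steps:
B = -23712 (B = 78*(-304) = -23712)
P = 8962 (P = 1626 + 7336 = 8962)
(48032 + P)*(a + B) = (48032 + 8962)*(-45041 - 23712) = 56994*(-68753) = -3918508482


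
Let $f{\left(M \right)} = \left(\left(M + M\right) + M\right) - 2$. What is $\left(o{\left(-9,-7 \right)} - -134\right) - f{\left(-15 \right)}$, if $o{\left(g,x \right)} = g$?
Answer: $172$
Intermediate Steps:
$f{\left(M \right)} = -2 + 3 M$ ($f{\left(M \right)} = \left(2 M + M\right) - 2 = 3 M - 2 = -2 + 3 M$)
$\left(o{\left(-9,-7 \right)} - -134\right) - f{\left(-15 \right)} = \left(-9 - -134\right) - \left(-2 + 3 \left(-15\right)\right) = \left(-9 + 134\right) - \left(-2 - 45\right) = 125 - -47 = 125 + 47 = 172$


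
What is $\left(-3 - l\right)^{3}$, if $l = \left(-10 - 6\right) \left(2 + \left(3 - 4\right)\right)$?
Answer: $2197$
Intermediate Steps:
$l = -16$ ($l = - 16 \left(2 + \left(3 - 4\right)\right) = - 16 \left(2 - 1\right) = \left(-16\right) 1 = -16$)
$\left(-3 - l\right)^{3} = \left(-3 - -16\right)^{3} = \left(-3 + 16\right)^{3} = 13^{3} = 2197$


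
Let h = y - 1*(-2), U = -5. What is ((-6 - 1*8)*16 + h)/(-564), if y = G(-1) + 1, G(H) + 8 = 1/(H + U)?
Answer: 1375/3384 ≈ 0.40632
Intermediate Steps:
G(H) = -8 + 1/(-5 + H) (G(H) = -8 + 1/(H - 5) = -8 + 1/(-5 + H))
y = -43/6 (y = (41 - 8*(-1))/(-5 - 1) + 1 = (41 + 8)/(-6) + 1 = -⅙*49 + 1 = -49/6 + 1 = -43/6 ≈ -7.1667)
h = -31/6 (h = -43/6 - 1*(-2) = -43/6 + 2 = -31/6 ≈ -5.1667)
((-6 - 1*8)*16 + h)/(-564) = ((-6 - 1*8)*16 - 31/6)/(-564) = ((-6 - 8)*16 - 31/6)*(-1/564) = (-14*16 - 31/6)*(-1/564) = (-224 - 31/6)*(-1/564) = -1375/6*(-1/564) = 1375/3384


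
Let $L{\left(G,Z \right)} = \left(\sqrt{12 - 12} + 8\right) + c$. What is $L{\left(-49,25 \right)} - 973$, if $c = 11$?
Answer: $-954$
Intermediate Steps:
$L{\left(G,Z \right)} = 19$ ($L{\left(G,Z \right)} = \left(\sqrt{12 - 12} + 8\right) + 11 = \left(\sqrt{0} + 8\right) + 11 = \left(0 + 8\right) + 11 = 8 + 11 = 19$)
$L{\left(-49,25 \right)} - 973 = 19 - 973 = -954$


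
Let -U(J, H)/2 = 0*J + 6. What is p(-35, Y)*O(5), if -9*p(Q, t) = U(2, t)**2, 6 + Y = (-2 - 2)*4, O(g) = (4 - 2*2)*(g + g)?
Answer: 0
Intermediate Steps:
U(J, H) = -12 (U(J, H) = -2*(0*J + 6) = -2*(0 + 6) = -2*6 = -12)
O(g) = 0 (O(g) = (4 - 4)*(2*g) = 0*(2*g) = 0)
Y = -22 (Y = -6 + (-2 - 2)*4 = -6 - 4*4 = -6 - 16 = -22)
p(Q, t) = -16 (p(Q, t) = -1/9*(-12)**2 = -1/9*144 = -16)
p(-35, Y)*O(5) = -16*0 = 0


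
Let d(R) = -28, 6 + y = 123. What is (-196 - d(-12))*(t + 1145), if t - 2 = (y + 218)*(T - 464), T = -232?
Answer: 38978184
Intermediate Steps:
y = 117 (y = -6 + 123 = 117)
t = -233158 (t = 2 + (117 + 218)*(-232 - 464) = 2 + 335*(-696) = 2 - 233160 = -233158)
(-196 - d(-12))*(t + 1145) = (-196 - 1*(-28))*(-233158 + 1145) = (-196 + 28)*(-232013) = -168*(-232013) = 38978184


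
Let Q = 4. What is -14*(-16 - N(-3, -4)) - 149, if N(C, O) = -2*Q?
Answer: -37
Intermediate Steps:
N(C, O) = -8 (N(C, O) = -2*4 = -8)
-14*(-16 - N(-3, -4)) - 149 = -14*(-16 - 1*(-8)) - 149 = -14*(-16 + 8) - 149 = -14*(-8) - 149 = 112 - 149 = -37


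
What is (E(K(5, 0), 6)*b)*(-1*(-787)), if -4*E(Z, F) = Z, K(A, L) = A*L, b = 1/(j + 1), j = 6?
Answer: 0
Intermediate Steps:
b = ⅐ (b = 1/(6 + 1) = 1/7 = ⅐ ≈ 0.14286)
E(Z, F) = -Z/4
(E(K(5, 0), 6)*b)*(-1*(-787)) = (-5*0/4*(⅐))*(-1*(-787)) = (-¼*0*(⅐))*787 = (0*(⅐))*787 = 0*787 = 0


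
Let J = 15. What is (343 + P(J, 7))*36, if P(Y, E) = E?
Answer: 12600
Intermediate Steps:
(343 + P(J, 7))*36 = (343 + 7)*36 = 350*36 = 12600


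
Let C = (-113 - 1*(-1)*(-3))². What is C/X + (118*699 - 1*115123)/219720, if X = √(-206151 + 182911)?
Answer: -32641/219720 - 3364*I*√5810/2905 ≈ -0.14856 - 88.267*I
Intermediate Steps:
X = 2*I*√5810 (X = √(-23240) = 2*I*√5810 ≈ 152.45*I)
C = 13456 (C = (-113 + 1*(-3))² = (-113 - 3)² = (-116)² = 13456)
C/X + (118*699 - 1*115123)/219720 = 13456/((2*I*√5810)) + (118*699 - 1*115123)/219720 = 13456*(-I*√5810/11620) + (82482 - 115123)*(1/219720) = -3364*I*√5810/2905 - 32641*1/219720 = -3364*I*√5810/2905 - 32641/219720 = -32641/219720 - 3364*I*√5810/2905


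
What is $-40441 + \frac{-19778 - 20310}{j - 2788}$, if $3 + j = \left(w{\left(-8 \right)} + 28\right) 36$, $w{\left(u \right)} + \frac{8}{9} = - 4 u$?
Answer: $- \frac{26772295}{663} \approx -40381.0$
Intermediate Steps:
$w{\left(u \right)} = - \frac{8}{9} - 4 u$
$j = 2125$ ($j = -3 + \left(\left(- \frac{8}{9} - -32\right) + 28\right) 36 = -3 + \left(\left(- \frac{8}{9} + 32\right) + 28\right) 36 = -3 + \left(\frac{280}{9} + 28\right) 36 = -3 + \frac{532}{9} \cdot 36 = -3 + 2128 = 2125$)
$-40441 + \frac{-19778 - 20310}{j - 2788} = -40441 + \frac{-19778 - 20310}{2125 - 2788} = -40441 - \frac{40088}{-663} = -40441 - - \frac{40088}{663} = -40441 + \frac{40088}{663} = - \frac{26772295}{663}$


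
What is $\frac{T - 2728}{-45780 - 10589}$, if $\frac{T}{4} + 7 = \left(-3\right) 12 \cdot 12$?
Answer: $\frac{4484}{56369} \approx 0.079547$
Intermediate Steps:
$T = -1756$ ($T = -28 + 4 \left(-3\right) 12 \cdot 12 = -28 + 4 \left(\left(-36\right) 12\right) = -28 + 4 \left(-432\right) = -28 - 1728 = -1756$)
$\frac{T - 2728}{-45780 - 10589} = \frac{-1756 - 2728}{-45780 - 10589} = \frac{-1756 + \left(\left(-2 + 4\right) - 2730\right)}{-56369} = \left(-1756 + \left(2 - 2730\right)\right) \left(- \frac{1}{56369}\right) = \left(-1756 - 2728\right) \left(- \frac{1}{56369}\right) = \left(-4484\right) \left(- \frac{1}{56369}\right) = \frac{4484}{56369}$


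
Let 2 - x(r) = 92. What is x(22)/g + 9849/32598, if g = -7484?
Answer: 3193489/10165143 ≈ 0.31416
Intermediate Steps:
x(r) = -90 (x(r) = 2 - 1*92 = 2 - 92 = -90)
x(22)/g + 9849/32598 = -90/(-7484) + 9849/32598 = -90*(-1/7484) + 9849*(1/32598) = 45/3742 + 3283/10866 = 3193489/10165143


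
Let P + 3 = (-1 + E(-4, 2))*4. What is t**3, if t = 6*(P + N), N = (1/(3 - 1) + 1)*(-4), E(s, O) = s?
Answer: -5268024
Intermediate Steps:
N = -6 (N = (1/2 + 1)*(-4) = (3/2)*(-4) = -6)
P = -23 (P = -3 + (-1 - 4)*4 = -3 - 5*4 = -3 - 20 = -23)
t = -174 (t = 6*(-23 - 6) = 6*(-29) = -174)
t**3 = (-174)**3 = -5268024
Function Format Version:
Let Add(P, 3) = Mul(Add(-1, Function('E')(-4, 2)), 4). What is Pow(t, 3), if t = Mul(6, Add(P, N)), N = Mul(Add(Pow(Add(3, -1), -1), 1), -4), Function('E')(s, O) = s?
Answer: -5268024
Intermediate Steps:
N = -6 (N = Mul(Add(Pow(2, -1), 1), -4) = Mul(Add(Rational(1, 2), 1), -4) = Mul(Rational(3, 2), -4) = -6)
P = -23 (P = Add(-3, Mul(Add(-1, -4), 4)) = Add(-3, Mul(-5, 4)) = Add(-3, -20) = -23)
t = -174 (t = Mul(6, Add(-23, -6)) = Mul(6, -29) = -174)
Pow(t, 3) = Pow(-174, 3) = -5268024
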